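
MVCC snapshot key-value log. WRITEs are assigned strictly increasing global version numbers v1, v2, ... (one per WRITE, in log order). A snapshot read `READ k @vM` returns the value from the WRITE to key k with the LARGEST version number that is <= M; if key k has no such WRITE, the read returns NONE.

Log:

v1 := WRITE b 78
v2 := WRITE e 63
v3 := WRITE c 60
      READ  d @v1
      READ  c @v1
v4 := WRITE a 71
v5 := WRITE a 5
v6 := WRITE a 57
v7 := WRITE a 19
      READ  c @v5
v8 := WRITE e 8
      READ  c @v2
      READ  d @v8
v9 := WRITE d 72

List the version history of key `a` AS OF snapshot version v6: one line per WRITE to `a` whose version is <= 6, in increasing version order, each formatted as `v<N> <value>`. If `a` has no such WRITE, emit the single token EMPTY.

Answer: v4 71
v5 5
v6 57

Derivation:
Scan writes for key=a with version <= 6:
  v1 WRITE b 78 -> skip
  v2 WRITE e 63 -> skip
  v3 WRITE c 60 -> skip
  v4 WRITE a 71 -> keep
  v5 WRITE a 5 -> keep
  v6 WRITE a 57 -> keep
  v7 WRITE a 19 -> drop (> snap)
  v8 WRITE e 8 -> skip
  v9 WRITE d 72 -> skip
Collected: [(4, 71), (5, 5), (6, 57)]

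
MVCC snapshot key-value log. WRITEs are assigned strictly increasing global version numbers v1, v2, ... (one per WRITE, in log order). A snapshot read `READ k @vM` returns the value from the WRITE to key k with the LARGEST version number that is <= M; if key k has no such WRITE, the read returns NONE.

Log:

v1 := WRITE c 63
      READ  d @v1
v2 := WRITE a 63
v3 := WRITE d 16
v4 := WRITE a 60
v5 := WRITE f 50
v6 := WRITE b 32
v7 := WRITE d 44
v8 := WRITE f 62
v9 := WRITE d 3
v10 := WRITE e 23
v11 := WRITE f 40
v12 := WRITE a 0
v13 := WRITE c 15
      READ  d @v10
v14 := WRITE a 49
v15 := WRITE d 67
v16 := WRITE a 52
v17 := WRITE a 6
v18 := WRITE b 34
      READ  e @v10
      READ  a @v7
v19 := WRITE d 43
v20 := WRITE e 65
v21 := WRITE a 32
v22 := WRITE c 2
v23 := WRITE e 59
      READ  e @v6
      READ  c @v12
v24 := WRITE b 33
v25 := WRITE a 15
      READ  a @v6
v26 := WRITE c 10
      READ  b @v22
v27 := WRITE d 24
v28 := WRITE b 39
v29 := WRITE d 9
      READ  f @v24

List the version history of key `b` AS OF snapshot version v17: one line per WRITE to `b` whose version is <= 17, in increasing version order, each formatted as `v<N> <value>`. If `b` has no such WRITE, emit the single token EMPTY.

Answer: v6 32

Derivation:
Scan writes for key=b with version <= 17:
  v1 WRITE c 63 -> skip
  v2 WRITE a 63 -> skip
  v3 WRITE d 16 -> skip
  v4 WRITE a 60 -> skip
  v5 WRITE f 50 -> skip
  v6 WRITE b 32 -> keep
  v7 WRITE d 44 -> skip
  v8 WRITE f 62 -> skip
  v9 WRITE d 3 -> skip
  v10 WRITE e 23 -> skip
  v11 WRITE f 40 -> skip
  v12 WRITE a 0 -> skip
  v13 WRITE c 15 -> skip
  v14 WRITE a 49 -> skip
  v15 WRITE d 67 -> skip
  v16 WRITE a 52 -> skip
  v17 WRITE a 6 -> skip
  v18 WRITE b 34 -> drop (> snap)
  v19 WRITE d 43 -> skip
  v20 WRITE e 65 -> skip
  v21 WRITE a 32 -> skip
  v22 WRITE c 2 -> skip
  v23 WRITE e 59 -> skip
  v24 WRITE b 33 -> drop (> snap)
  v25 WRITE a 15 -> skip
  v26 WRITE c 10 -> skip
  v27 WRITE d 24 -> skip
  v28 WRITE b 39 -> drop (> snap)
  v29 WRITE d 9 -> skip
Collected: [(6, 32)]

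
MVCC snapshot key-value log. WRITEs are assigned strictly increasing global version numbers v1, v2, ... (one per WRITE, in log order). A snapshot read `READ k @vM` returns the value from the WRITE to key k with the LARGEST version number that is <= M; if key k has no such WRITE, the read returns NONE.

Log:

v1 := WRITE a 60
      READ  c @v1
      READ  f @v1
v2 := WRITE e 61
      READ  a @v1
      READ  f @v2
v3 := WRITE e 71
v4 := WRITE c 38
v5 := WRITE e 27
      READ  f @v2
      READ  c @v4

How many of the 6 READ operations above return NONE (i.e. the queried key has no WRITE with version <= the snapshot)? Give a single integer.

v1: WRITE a=60  (a history now [(1, 60)])
READ c @v1: history=[] -> no version <= 1 -> NONE
READ f @v1: history=[] -> no version <= 1 -> NONE
v2: WRITE e=61  (e history now [(2, 61)])
READ a @v1: history=[(1, 60)] -> pick v1 -> 60
READ f @v2: history=[] -> no version <= 2 -> NONE
v3: WRITE e=71  (e history now [(2, 61), (3, 71)])
v4: WRITE c=38  (c history now [(4, 38)])
v5: WRITE e=27  (e history now [(2, 61), (3, 71), (5, 27)])
READ f @v2: history=[] -> no version <= 2 -> NONE
READ c @v4: history=[(4, 38)] -> pick v4 -> 38
Read results in order: ['NONE', 'NONE', '60', 'NONE', 'NONE', '38']
NONE count = 4

Answer: 4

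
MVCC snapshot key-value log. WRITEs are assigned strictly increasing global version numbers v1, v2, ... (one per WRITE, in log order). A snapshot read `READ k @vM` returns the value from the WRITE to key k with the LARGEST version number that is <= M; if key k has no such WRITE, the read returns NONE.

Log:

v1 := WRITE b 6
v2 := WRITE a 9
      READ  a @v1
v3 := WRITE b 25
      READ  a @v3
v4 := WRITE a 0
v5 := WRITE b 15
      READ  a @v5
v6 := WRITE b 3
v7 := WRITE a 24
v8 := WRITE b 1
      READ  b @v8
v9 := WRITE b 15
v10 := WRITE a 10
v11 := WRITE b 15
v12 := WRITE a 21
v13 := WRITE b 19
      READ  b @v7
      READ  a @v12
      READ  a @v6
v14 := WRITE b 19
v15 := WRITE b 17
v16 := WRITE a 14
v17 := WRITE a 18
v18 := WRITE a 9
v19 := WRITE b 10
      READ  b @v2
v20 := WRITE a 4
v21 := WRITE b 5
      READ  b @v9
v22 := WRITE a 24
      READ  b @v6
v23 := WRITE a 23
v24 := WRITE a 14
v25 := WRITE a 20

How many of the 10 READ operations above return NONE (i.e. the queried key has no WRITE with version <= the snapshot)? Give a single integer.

Answer: 1

Derivation:
v1: WRITE b=6  (b history now [(1, 6)])
v2: WRITE a=9  (a history now [(2, 9)])
READ a @v1: history=[(2, 9)] -> no version <= 1 -> NONE
v3: WRITE b=25  (b history now [(1, 6), (3, 25)])
READ a @v3: history=[(2, 9)] -> pick v2 -> 9
v4: WRITE a=0  (a history now [(2, 9), (4, 0)])
v5: WRITE b=15  (b history now [(1, 6), (3, 25), (5, 15)])
READ a @v5: history=[(2, 9), (4, 0)] -> pick v4 -> 0
v6: WRITE b=3  (b history now [(1, 6), (3, 25), (5, 15), (6, 3)])
v7: WRITE a=24  (a history now [(2, 9), (4, 0), (7, 24)])
v8: WRITE b=1  (b history now [(1, 6), (3, 25), (5, 15), (6, 3), (8, 1)])
READ b @v8: history=[(1, 6), (3, 25), (5, 15), (6, 3), (8, 1)] -> pick v8 -> 1
v9: WRITE b=15  (b history now [(1, 6), (3, 25), (5, 15), (6, 3), (8, 1), (9, 15)])
v10: WRITE a=10  (a history now [(2, 9), (4, 0), (7, 24), (10, 10)])
v11: WRITE b=15  (b history now [(1, 6), (3, 25), (5, 15), (6, 3), (8, 1), (9, 15), (11, 15)])
v12: WRITE a=21  (a history now [(2, 9), (4, 0), (7, 24), (10, 10), (12, 21)])
v13: WRITE b=19  (b history now [(1, 6), (3, 25), (5, 15), (6, 3), (8, 1), (9, 15), (11, 15), (13, 19)])
READ b @v7: history=[(1, 6), (3, 25), (5, 15), (6, 3), (8, 1), (9, 15), (11, 15), (13, 19)] -> pick v6 -> 3
READ a @v12: history=[(2, 9), (4, 0), (7, 24), (10, 10), (12, 21)] -> pick v12 -> 21
READ a @v6: history=[(2, 9), (4, 0), (7, 24), (10, 10), (12, 21)] -> pick v4 -> 0
v14: WRITE b=19  (b history now [(1, 6), (3, 25), (5, 15), (6, 3), (8, 1), (9, 15), (11, 15), (13, 19), (14, 19)])
v15: WRITE b=17  (b history now [(1, 6), (3, 25), (5, 15), (6, 3), (8, 1), (9, 15), (11, 15), (13, 19), (14, 19), (15, 17)])
v16: WRITE a=14  (a history now [(2, 9), (4, 0), (7, 24), (10, 10), (12, 21), (16, 14)])
v17: WRITE a=18  (a history now [(2, 9), (4, 0), (7, 24), (10, 10), (12, 21), (16, 14), (17, 18)])
v18: WRITE a=9  (a history now [(2, 9), (4, 0), (7, 24), (10, 10), (12, 21), (16, 14), (17, 18), (18, 9)])
v19: WRITE b=10  (b history now [(1, 6), (3, 25), (5, 15), (6, 3), (8, 1), (9, 15), (11, 15), (13, 19), (14, 19), (15, 17), (19, 10)])
READ b @v2: history=[(1, 6), (3, 25), (5, 15), (6, 3), (8, 1), (9, 15), (11, 15), (13, 19), (14, 19), (15, 17), (19, 10)] -> pick v1 -> 6
v20: WRITE a=4  (a history now [(2, 9), (4, 0), (7, 24), (10, 10), (12, 21), (16, 14), (17, 18), (18, 9), (20, 4)])
v21: WRITE b=5  (b history now [(1, 6), (3, 25), (5, 15), (6, 3), (8, 1), (9, 15), (11, 15), (13, 19), (14, 19), (15, 17), (19, 10), (21, 5)])
READ b @v9: history=[(1, 6), (3, 25), (5, 15), (6, 3), (8, 1), (9, 15), (11, 15), (13, 19), (14, 19), (15, 17), (19, 10), (21, 5)] -> pick v9 -> 15
v22: WRITE a=24  (a history now [(2, 9), (4, 0), (7, 24), (10, 10), (12, 21), (16, 14), (17, 18), (18, 9), (20, 4), (22, 24)])
READ b @v6: history=[(1, 6), (3, 25), (5, 15), (6, 3), (8, 1), (9, 15), (11, 15), (13, 19), (14, 19), (15, 17), (19, 10), (21, 5)] -> pick v6 -> 3
v23: WRITE a=23  (a history now [(2, 9), (4, 0), (7, 24), (10, 10), (12, 21), (16, 14), (17, 18), (18, 9), (20, 4), (22, 24), (23, 23)])
v24: WRITE a=14  (a history now [(2, 9), (4, 0), (7, 24), (10, 10), (12, 21), (16, 14), (17, 18), (18, 9), (20, 4), (22, 24), (23, 23), (24, 14)])
v25: WRITE a=20  (a history now [(2, 9), (4, 0), (7, 24), (10, 10), (12, 21), (16, 14), (17, 18), (18, 9), (20, 4), (22, 24), (23, 23), (24, 14), (25, 20)])
Read results in order: ['NONE', '9', '0', '1', '3', '21', '0', '6', '15', '3']
NONE count = 1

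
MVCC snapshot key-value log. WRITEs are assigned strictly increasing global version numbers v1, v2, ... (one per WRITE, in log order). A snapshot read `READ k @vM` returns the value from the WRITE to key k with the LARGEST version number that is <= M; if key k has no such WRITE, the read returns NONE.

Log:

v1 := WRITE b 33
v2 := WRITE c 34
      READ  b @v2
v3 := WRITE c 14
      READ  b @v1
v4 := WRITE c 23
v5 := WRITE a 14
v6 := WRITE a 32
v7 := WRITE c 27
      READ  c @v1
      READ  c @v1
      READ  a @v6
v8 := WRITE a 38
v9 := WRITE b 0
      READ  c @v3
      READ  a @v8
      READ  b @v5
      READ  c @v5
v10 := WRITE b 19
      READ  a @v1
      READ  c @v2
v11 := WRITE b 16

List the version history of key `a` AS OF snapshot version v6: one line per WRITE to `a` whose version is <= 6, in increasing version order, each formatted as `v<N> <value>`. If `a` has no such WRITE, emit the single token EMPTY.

Scan writes for key=a with version <= 6:
  v1 WRITE b 33 -> skip
  v2 WRITE c 34 -> skip
  v3 WRITE c 14 -> skip
  v4 WRITE c 23 -> skip
  v5 WRITE a 14 -> keep
  v6 WRITE a 32 -> keep
  v7 WRITE c 27 -> skip
  v8 WRITE a 38 -> drop (> snap)
  v9 WRITE b 0 -> skip
  v10 WRITE b 19 -> skip
  v11 WRITE b 16 -> skip
Collected: [(5, 14), (6, 32)]

Answer: v5 14
v6 32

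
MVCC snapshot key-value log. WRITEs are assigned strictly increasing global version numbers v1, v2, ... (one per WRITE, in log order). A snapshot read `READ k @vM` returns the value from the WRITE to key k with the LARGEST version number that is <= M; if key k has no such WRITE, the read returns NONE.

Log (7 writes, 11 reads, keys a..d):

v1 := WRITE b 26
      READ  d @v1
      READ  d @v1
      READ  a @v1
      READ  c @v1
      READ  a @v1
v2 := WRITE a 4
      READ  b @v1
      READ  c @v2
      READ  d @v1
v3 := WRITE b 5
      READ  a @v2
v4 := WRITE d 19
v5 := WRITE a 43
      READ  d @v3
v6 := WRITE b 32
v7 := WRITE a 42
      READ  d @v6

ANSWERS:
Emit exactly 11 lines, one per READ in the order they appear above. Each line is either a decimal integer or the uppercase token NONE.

Answer: NONE
NONE
NONE
NONE
NONE
26
NONE
NONE
4
NONE
19

Derivation:
v1: WRITE b=26  (b history now [(1, 26)])
READ d @v1: history=[] -> no version <= 1 -> NONE
READ d @v1: history=[] -> no version <= 1 -> NONE
READ a @v1: history=[] -> no version <= 1 -> NONE
READ c @v1: history=[] -> no version <= 1 -> NONE
READ a @v1: history=[] -> no version <= 1 -> NONE
v2: WRITE a=4  (a history now [(2, 4)])
READ b @v1: history=[(1, 26)] -> pick v1 -> 26
READ c @v2: history=[] -> no version <= 2 -> NONE
READ d @v1: history=[] -> no version <= 1 -> NONE
v3: WRITE b=5  (b history now [(1, 26), (3, 5)])
READ a @v2: history=[(2, 4)] -> pick v2 -> 4
v4: WRITE d=19  (d history now [(4, 19)])
v5: WRITE a=43  (a history now [(2, 4), (5, 43)])
READ d @v3: history=[(4, 19)] -> no version <= 3 -> NONE
v6: WRITE b=32  (b history now [(1, 26), (3, 5), (6, 32)])
v7: WRITE a=42  (a history now [(2, 4), (5, 43), (7, 42)])
READ d @v6: history=[(4, 19)] -> pick v4 -> 19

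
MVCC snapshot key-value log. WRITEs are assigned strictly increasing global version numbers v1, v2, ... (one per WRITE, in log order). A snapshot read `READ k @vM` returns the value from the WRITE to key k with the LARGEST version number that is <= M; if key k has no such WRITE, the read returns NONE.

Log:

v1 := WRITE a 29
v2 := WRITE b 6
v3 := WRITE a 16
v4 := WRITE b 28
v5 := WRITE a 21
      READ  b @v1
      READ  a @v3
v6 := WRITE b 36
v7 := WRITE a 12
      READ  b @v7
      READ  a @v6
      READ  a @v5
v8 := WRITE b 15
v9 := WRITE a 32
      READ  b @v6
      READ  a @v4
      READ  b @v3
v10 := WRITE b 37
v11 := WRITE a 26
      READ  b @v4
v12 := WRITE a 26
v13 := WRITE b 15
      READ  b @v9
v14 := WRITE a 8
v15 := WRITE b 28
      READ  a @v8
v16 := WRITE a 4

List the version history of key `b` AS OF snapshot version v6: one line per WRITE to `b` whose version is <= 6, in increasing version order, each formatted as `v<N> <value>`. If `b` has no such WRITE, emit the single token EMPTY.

Scan writes for key=b with version <= 6:
  v1 WRITE a 29 -> skip
  v2 WRITE b 6 -> keep
  v3 WRITE a 16 -> skip
  v4 WRITE b 28 -> keep
  v5 WRITE a 21 -> skip
  v6 WRITE b 36 -> keep
  v7 WRITE a 12 -> skip
  v8 WRITE b 15 -> drop (> snap)
  v9 WRITE a 32 -> skip
  v10 WRITE b 37 -> drop (> snap)
  v11 WRITE a 26 -> skip
  v12 WRITE a 26 -> skip
  v13 WRITE b 15 -> drop (> snap)
  v14 WRITE a 8 -> skip
  v15 WRITE b 28 -> drop (> snap)
  v16 WRITE a 4 -> skip
Collected: [(2, 6), (4, 28), (6, 36)]

Answer: v2 6
v4 28
v6 36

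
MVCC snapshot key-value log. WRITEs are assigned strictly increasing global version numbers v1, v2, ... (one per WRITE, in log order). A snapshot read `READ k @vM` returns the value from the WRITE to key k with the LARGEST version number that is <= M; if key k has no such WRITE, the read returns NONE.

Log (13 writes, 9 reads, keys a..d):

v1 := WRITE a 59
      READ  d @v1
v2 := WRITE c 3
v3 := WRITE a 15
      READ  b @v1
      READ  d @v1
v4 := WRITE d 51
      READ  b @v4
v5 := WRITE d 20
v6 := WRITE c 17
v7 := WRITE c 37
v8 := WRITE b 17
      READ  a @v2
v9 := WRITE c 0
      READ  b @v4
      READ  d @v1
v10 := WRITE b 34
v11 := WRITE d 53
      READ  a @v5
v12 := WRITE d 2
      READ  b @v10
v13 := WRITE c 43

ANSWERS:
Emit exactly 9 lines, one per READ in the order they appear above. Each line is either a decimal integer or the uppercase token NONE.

Answer: NONE
NONE
NONE
NONE
59
NONE
NONE
15
34

Derivation:
v1: WRITE a=59  (a history now [(1, 59)])
READ d @v1: history=[] -> no version <= 1 -> NONE
v2: WRITE c=3  (c history now [(2, 3)])
v3: WRITE a=15  (a history now [(1, 59), (3, 15)])
READ b @v1: history=[] -> no version <= 1 -> NONE
READ d @v1: history=[] -> no version <= 1 -> NONE
v4: WRITE d=51  (d history now [(4, 51)])
READ b @v4: history=[] -> no version <= 4 -> NONE
v5: WRITE d=20  (d history now [(4, 51), (5, 20)])
v6: WRITE c=17  (c history now [(2, 3), (6, 17)])
v7: WRITE c=37  (c history now [(2, 3), (6, 17), (7, 37)])
v8: WRITE b=17  (b history now [(8, 17)])
READ a @v2: history=[(1, 59), (3, 15)] -> pick v1 -> 59
v9: WRITE c=0  (c history now [(2, 3), (6, 17), (7, 37), (9, 0)])
READ b @v4: history=[(8, 17)] -> no version <= 4 -> NONE
READ d @v1: history=[(4, 51), (5, 20)] -> no version <= 1 -> NONE
v10: WRITE b=34  (b history now [(8, 17), (10, 34)])
v11: WRITE d=53  (d history now [(4, 51), (5, 20), (11, 53)])
READ a @v5: history=[(1, 59), (3, 15)] -> pick v3 -> 15
v12: WRITE d=2  (d history now [(4, 51), (5, 20), (11, 53), (12, 2)])
READ b @v10: history=[(8, 17), (10, 34)] -> pick v10 -> 34
v13: WRITE c=43  (c history now [(2, 3), (6, 17), (7, 37), (9, 0), (13, 43)])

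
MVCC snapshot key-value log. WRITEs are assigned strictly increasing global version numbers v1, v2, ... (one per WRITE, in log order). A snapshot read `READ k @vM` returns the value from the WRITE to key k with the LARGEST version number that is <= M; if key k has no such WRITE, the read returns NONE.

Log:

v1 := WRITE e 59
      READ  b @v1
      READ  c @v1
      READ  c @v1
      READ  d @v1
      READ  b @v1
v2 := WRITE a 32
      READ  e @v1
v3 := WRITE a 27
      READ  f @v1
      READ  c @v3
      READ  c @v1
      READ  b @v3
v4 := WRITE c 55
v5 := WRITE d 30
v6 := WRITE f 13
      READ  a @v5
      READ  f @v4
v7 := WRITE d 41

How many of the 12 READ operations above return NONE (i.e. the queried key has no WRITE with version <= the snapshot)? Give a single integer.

v1: WRITE e=59  (e history now [(1, 59)])
READ b @v1: history=[] -> no version <= 1 -> NONE
READ c @v1: history=[] -> no version <= 1 -> NONE
READ c @v1: history=[] -> no version <= 1 -> NONE
READ d @v1: history=[] -> no version <= 1 -> NONE
READ b @v1: history=[] -> no version <= 1 -> NONE
v2: WRITE a=32  (a history now [(2, 32)])
READ e @v1: history=[(1, 59)] -> pick v1 -> 59
v3: WRITE a=27  (a history now [(2, 32), (3, 27)])
READ f @v1: history=[] -> no version <= 1 -> NONE
READ c @v3: history=[] -> no version <= 3 -> NONE
READ c @v1: history=[] -> no version <= 1 -> NONE
READ b @v3: history=[] -> no version <= 3 -> NONE
v4: WRITE c=55  (c history now [(4, 55)])
v5: WRITE d=30  (d history now [(5, 30)])
v6: WRITE f=13  (f history now [(6, 13)])
READ a @v5: history=[(2, 32), (3, 27)] -> pick v3 -> 27
READ f @v4: history=[(6, 13)] -> no version <= 4 -> NONE
v7: WRITE d=41  (d history now [(5, 30), (7, 41)])
Read results in order: ['NONE', 'NONE', 'NONE', 'NONE', 'NONE', '59', 'NONE', 'NONE', 'NONE', 'NONE', '27', 'NONE']
NONE count = 10

Answer: 10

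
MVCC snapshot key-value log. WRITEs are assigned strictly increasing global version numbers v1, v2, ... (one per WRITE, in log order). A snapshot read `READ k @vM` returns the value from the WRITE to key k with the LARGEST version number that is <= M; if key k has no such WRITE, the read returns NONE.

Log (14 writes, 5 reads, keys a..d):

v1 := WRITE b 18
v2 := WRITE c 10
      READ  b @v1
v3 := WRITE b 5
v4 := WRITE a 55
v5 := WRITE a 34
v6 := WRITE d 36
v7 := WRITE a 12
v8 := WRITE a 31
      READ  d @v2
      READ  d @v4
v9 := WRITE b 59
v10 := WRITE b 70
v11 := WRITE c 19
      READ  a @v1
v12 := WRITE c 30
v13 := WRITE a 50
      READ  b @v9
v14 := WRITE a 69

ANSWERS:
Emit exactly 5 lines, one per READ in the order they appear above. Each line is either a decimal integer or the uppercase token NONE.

Answer: 18
NONE
NONE
NONE
59

Derivation:
v1: WRITE b=18  (b history now [(1, 18)])
v2: WRITE c=10  (c history now [(2, 10)])
READ b @v1: history=[(1, 18)] -> pick v1 -> 18
v3: WRITE b=5  (b history now [(1, 18), (3, 5)])
v4: WRITE a=55  (a history now [(4, 55)])
v5: WRITE a=34  (a history now [(4, 55), (5, 34)])
v6: WRITE d=36  (d history now [(6, 36)])
v7: WRITE a=12  (a history now [(4, 55), (5, 34), (7, 12)])
v8: WRITE a=31  (a history now [(4, 55), (5, 34), (7, 12), (8, 31)])
READ d @v2: history=[(6, 36)] -> no version <= 2 -> NONE
READ d @v4: history=[(6, 36)] -> no version <= 4 -> NONE
v9: WRITE b=59  (b history now [(1, 18), (3, 5), (9, 59)])
v10: WRITE b=70  (b history now [(1, 18), (3, 5), (9, 59), (10, 70)])
v11: WRITE c=19  (c history now [(2, 10), (11, 19)])
READ a @v1: history=[(4, 55), (5, 34), (7, 12), (8, 31)] -> no version <= 1 -> NONE
v12: WRITE c=30  (c history now [(2, 10), (11, 19), (12, 30)])
v13: WRITE a=50  (a history now [(4, 55), (5, 34), (7, 12), (8, 31), (13, 50)])
READ b @v9: history=[(1, 18), (3, 5), (9, 59), (10, 70)] -> pick v9 -> 59
v14: WRITE a=69  (a history now [(4, 55), (5, 34), (7, 12), (8, 31), (13, 50), (14, 69)])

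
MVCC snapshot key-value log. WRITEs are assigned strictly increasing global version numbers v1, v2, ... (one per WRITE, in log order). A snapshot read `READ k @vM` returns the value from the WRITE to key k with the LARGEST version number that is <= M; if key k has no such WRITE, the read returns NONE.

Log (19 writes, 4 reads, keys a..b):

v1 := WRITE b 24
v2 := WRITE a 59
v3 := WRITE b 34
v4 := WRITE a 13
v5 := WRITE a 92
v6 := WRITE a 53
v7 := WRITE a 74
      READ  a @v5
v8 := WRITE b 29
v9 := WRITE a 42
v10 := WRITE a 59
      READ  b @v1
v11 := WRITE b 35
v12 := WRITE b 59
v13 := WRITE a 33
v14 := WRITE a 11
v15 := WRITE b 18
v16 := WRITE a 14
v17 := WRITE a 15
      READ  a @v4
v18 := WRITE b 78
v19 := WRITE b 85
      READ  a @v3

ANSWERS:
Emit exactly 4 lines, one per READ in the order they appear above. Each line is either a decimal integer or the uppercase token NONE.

Answer: 92
24
13
59

Derivation:
v1: WRITE b=24  (b history now [(1, 24)])
v2: WRITE a=59  (a history now [(2, 59)])
v3: WRITE b=34  (b history now [(1, 24), (3, 34)])
v4: WRITE a=13  (a history now [(2, 59), (4, 13)])
v5: WRITE a=92  (a history now [(2, 59), (4, 13), (5, 92)])
v6: WRITE a=53  (a history now [(2, 59), (4, 13), (5, 92), (6, 53)])
v7: WRITE a=74  (a history now [(2, 59), (4, 13), (5, 92), (6, 53), (7, 74)])
READ a @v5: history=[(2, 59), (4, 13), (5, 92), (6, 53), (7, 74)] -> pick v5 -> 92
v8: WRITE b=29  (b history now [(1, 24), (3, 34), (8, 29)])
v9: WRITE a=42  (a history now [(2, 59), (4, 13), (5, 92), (6, 53), (7, 74), (9, 42)])
v10: WRITE a=59  (a history now [(2, 59), (4, 13), (5, 92), (6, 53), (7, 74), (9, 42), (10, 59)])
READ b @v1: history=[(1, 24), (3, 34), (8, 29)] -> pick v1 -> 24
v11: WRITE b=35  (b history now [(1, 24), (3, 34), (8, 29), (11, 35)])
v12: WRITE b=59  (b history now [(1, 24), (3, 34), (8, 29), (11, 35), (12, 59)])
v13: WRITE a=33  (a history now [(2, 59), (4, 13), (5, 92), (6, 53), (7, 74), (9, 42), (10, 59), (13, 33)])
v14: WRITE a=11  (a history now [(2, 59), (4, 13), (5, 92), (6, 53), (7, 74), (9, 42), (10, 59), (13, 33), (14, 11)])
v15: WRITE b=18  (b history now [(1, 24), (3, 34), (8, 29), (11, 35), (12, 59), (15, 18)])
v16: WRITE a=14  (a history now [(2, 59), (4, 13), (5, 92), (6, 53), (7, 74), (9, 42), (10, 59), (13, 33), (14, 11), (16, 14)])
v17: WRITE a=15  (a history now [(2, 59), (4, 13), (5, 92), (6, 53), (7, 74), (9, 42), (10, 59), (13, 33), (14, 11), (16, 14), (17, 15)])
READ a @v4: history=[(2, 59), (4, 13), (5, 92), (6, 53), (7, 74), (9, 42), (10, 59), (13, 33), (14, 11), (16, 14), (17, 15)] -> pick v4 -> 13
v18: WRITE b=78  (b history now [(1, 24), (3, 34), (8, 29), (11, 35), (12, 59), (15, 18), (18, 78)])
v19: WRITE b=85  (b history now [(1, 24), (3, 34), (8, 29), (11, 35), (12, 59), (15, 18), (18, 78), (19, 85)])
READ a @v3: history=[(2, 59), (4, 13), (5, 92), (6, 53), (7, 74), (9, 42), (10, 59), (13, 33), (14, 11), (16, 14), (17, 15)] -> pick v2 -> 59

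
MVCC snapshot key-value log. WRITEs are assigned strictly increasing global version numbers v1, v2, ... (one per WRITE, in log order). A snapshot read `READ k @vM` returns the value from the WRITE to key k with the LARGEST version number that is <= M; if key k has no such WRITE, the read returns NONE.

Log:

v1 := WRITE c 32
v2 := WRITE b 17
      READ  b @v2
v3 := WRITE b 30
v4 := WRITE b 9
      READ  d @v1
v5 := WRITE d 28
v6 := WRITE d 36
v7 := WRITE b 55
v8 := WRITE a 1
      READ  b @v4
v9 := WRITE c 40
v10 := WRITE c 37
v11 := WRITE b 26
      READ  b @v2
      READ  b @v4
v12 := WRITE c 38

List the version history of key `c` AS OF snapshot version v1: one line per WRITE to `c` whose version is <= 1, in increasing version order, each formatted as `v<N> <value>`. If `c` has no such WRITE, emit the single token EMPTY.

Answer: v1 32

Derivation:
Scan writes for key=c with version <= 1:
  v1 WRITE c 32 -> keep
  v2 WRITE b 17 -> skip
  v3 WRITE b 30 -> skip
  v4 WRITE b 9 -> skip
  v5 WRITE d 28 -> skip
  v6 WRITE d 36 -> skip
  v7 WRITE b 55 -> skip
  v8 WRITE a 1 -> skip
  v9 WRITE c 40 -> drop (> snap)
  v10 WRITE c 37 -> drop (> snap)
  v11 WRITE b 26 -> skip
  v12 WRITE c 38 -> drop (> snap)
Collected: [(1, 32)]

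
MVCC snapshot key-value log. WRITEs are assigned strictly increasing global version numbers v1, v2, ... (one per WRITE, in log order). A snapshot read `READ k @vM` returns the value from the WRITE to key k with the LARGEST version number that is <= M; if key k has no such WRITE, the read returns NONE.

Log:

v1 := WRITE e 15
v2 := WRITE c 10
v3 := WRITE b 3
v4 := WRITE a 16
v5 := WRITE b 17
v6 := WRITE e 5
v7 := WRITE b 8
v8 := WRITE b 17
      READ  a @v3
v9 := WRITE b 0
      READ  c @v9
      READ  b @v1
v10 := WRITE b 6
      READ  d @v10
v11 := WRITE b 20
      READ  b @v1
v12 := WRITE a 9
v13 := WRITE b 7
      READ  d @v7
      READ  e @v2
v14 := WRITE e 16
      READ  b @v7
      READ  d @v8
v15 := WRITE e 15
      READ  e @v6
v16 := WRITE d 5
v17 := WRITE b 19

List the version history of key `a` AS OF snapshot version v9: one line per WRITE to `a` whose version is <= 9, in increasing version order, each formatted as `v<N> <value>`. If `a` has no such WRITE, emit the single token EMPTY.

Scan writes for key=a with version <= 9:
  v1 WRITE e 15 -> skip
  v2 WRITE c 10 -> skip
  v3 WRITE b 3 -> skip
  v4 WRITE a 16 -> keep
  v5 WRITE b 17 -> skip
  v6 WRITE e 5 -> skip
  v7 WRITE b 8 -> skip
  v8 WRITE b 17 -> skip
  v9 WRITE b 0 -> skip
  v10 WRITE b 6 -> skip
  v11 WRITE b 20 -> skip
  v12 WRITE a 9 -> drop (> snap)
  v13 WRITE b 7 -> skip
  v14 WRITE e 16 -> skip
  v15 WRITE e 15 -> skip
  v16 WRITE d 5 -> skip
  v17 WRITE b 19 -> skip
Collected: [(4, 16)]

Answer: v4 16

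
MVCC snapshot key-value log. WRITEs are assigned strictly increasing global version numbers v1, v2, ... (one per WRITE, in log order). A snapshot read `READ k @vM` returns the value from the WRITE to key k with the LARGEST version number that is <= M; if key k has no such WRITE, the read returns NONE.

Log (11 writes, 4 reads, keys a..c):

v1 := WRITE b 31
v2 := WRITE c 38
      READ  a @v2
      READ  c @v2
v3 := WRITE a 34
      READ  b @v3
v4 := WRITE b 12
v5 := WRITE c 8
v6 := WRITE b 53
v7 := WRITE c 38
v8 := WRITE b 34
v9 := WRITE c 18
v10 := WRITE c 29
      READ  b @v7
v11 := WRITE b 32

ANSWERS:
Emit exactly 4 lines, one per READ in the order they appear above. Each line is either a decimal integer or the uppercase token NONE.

v1: WRITE b=31  (b history now [(1, 31)])
v2: WRITE c=38  (c history now [(2, 38)])
READ a @v2: history=[] -> no version <= 2 -> NONE
READ c @v2: history=[(2, 38)] -> pick v2 -> 38
v3: WRITE a=34  (a history now [(3, 34)])
READ b @v3: history=[(1, 31)] -> pick v1 -> 31
v4: WRITE b=12  (b history now [(1, 31), (4, 12)])
v5: WRITE c=8  (c history now [(2, 38), (5, 8)])
v6: WRITE b=53  (b history now [(1, 31), (4, 12), (6, 53)])
v7: WRITE c=38  (c history now [(2, 38), (5, 8), (7, 38)])
v8: WRITE b=34  (b history now [(1, 31), (4, 12), (6, 53), (8, 34)])
v9: WRITE c=18  (c history now [(2, 38), (5, 8), (7, 38), (9, 18)])
v10: WRITE c=29  (c history now [(2, 38), (5, 8), (7, 38), (9, 18), (10, 29)])
READ b @v7: history=[(1, 31), (4, 12), (6, 53), (8, 34)] -> pick v6 -> 53
v11: WRITE b=32  (b history now [(1, 31), (4, 12), (6, 53), (8, 34), (11, 32)])

Answer: NONE
38
31
53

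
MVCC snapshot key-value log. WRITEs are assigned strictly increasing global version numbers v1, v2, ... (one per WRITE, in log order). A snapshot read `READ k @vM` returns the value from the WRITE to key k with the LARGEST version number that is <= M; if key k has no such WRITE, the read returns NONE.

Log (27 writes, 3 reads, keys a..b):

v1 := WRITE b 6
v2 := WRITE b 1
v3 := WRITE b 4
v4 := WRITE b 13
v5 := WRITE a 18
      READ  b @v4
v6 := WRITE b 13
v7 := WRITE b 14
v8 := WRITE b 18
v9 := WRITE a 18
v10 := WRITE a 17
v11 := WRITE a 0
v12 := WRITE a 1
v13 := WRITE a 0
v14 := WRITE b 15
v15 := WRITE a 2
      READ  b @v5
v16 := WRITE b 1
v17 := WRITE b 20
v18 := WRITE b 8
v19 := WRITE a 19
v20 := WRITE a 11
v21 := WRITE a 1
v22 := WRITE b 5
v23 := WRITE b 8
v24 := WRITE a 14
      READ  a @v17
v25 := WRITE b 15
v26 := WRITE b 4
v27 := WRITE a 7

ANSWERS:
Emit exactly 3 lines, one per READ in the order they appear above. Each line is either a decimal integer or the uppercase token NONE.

Answer: 13
13
2

Derivation:
v1: WRITE b=6  (b history now [(1, 6)])
v2: WRITE b=1  (b history now [(1, 6), (2, 1)])
v3: WRITE b=4  (b history now [(1, 6), (2, 1), (3, 4)])
v4: WRITE b=13  (b history now [(1, 6), (2, 1), (3, 4), (4, 13)])
v5: WRITE a=18  (a history now [(5, 18)])
READ b @v4: history=[(1, 6), (2, 1), (3, 4), (4, 13)] -> pick v4 -> 13
v6: WRITE b=13  (b history now [(1, 6), (2, 1), (3, 4), (4, 13), (6, 13)])
v7: WRITE b=14  (b history now [(1, 6), (2, 1), (3, 4), (4, 13), (6, 13), (7, 14)])
v8: WRITE b=18  (b history now [(1, 6), (2, 1), (3, 4), (4, 13), (6, 13), (7, 14), (8, 18)])
v9: WRITE a=18  (a history now [(5, 18), (9, 18)])
v10: WRITE a=17  (a history now [(5, 18), (9, 18), (10, 17)])
v11: WRITE a=0  (a history now [(5, 18), (9, 18), (10, 17), (11, 0)])
v12: WRITE a=1  (a history now [(5, 18), (9, 18), (10, 17), (11, 0), (12, 1)])
v13: WRITE a=0  (a history now [(5, 18), (9, 18), (10, 17), (11, 0), (12, 1), (13, 0)])
v14: WRITE b=15  (b history now [(1, 6), (2, 1), (3, 4), (4, 13), (6, 13), (7, 14), (8, 18), (14, 15)])
v15: WRITE a=2  (a history now [(5, 18), (9, 18), (10, 17), (11, 0), (12, 1), (13, 0), (15, 2)])
READ b @v5: history=[(1, 6), (2, 1), (3, 4), (4, 13), (6, 13), (7, 14), (8, 18), (14, 15)] -> pick v4 -> 13
v16: WRITE b=1  (b history now [(1, 6), (2, 1), (3, 4), (4, 13), (6, 13), (7, 14), (8, 18), (14, 15), (16, 1)])
v17: WRITE b=20  (b history now [(1, 6), (2, 1), (3, 4), (4, 13), (6, 13), (7, 14), (8, 18), (14, 15), (16, 1), (17, 20)])
v18: WRITE b=8  (b history now [(1, 6), (2, 1), (3, 4), (4, 13), (6, 13), (7, 14), (8, 18), (14, 15), (16, 1), (17, 20), (18, 8)])
v19: WRITE a=19  (a history now [(5, 18), (9, 18), (10, 17), (11, 0), (12, 1), (13, 0), (15, 2), (19, 19)])
v20: WRITE a=11  (a history now [(5, 18), (9, 18), (10, 17), (11, 0), (12, 1), (13, 0), (15, 2), (19, 19), (20, 11)])
v21: WRITE a=1  (a history now [(5, 18), (9, 18), (10, 17), (11, 0), (12, 1), (13, 0), (15, 2), (19, 19), (20, 11), (21, 1)])
v22: WRITE b=5  (b history now [(1, 6), (2, 1), (3, 4), (4, 13), (6, 13), (7, 14), (8, 18), (14, 15), (16, 1), (17, 20), (18, 8), (22, 5)])
v23: WRITE b=8  (b history now [(1, 6), (2, 1), (3, 4), (4, 13), (6, 13), (7, 14), (8, 18), (14, 15), (16, 1), (17, 20), (18, 8), (22, 5), (23, 8)])
v24: WRITE a=14  (a history now [(5, 18), (9, 18), (10, 17), (11, 0), (12, 1), (13, 0), (15, 2), (19, 19), (20, 11), (21, 1), (24, 14)])
READ a @v17: history=[(5, 18), (9, 18), (10, 17), (11, 0), (12, 1), (13, 0), (15, 2), (19, 19), (20, 11), (21, 1), (24, 14)] -> pick v15 -> 2
v25: WRITE b=15  (b history now [(1, 6), (2, 1), (3, 4), (4, 13), (6, 13), (7, 14), (8, 18), (14, 15), (16, 1), (17, 20), (18, 8), (22, 5), (23, 8), (25, 15)])
v26: WRITE b=4  (b history now [(1, 6), (2, 1), (3, 4), (4, 13), (6, 13), (7, 14), (8, 18), (14, 15), (16, 1), (17, 20), (18, 8), (22, 5), (23, 8), (25, 15), (26, 4)])
v27: WRITE a=7  (a history now [(5, 18), (9, 18), (10, 17), (11, 0), (12, 1), (13, 0), (15, 2), (19, 19), (20, 11), (21, 1), (24, 14), (27, 7)])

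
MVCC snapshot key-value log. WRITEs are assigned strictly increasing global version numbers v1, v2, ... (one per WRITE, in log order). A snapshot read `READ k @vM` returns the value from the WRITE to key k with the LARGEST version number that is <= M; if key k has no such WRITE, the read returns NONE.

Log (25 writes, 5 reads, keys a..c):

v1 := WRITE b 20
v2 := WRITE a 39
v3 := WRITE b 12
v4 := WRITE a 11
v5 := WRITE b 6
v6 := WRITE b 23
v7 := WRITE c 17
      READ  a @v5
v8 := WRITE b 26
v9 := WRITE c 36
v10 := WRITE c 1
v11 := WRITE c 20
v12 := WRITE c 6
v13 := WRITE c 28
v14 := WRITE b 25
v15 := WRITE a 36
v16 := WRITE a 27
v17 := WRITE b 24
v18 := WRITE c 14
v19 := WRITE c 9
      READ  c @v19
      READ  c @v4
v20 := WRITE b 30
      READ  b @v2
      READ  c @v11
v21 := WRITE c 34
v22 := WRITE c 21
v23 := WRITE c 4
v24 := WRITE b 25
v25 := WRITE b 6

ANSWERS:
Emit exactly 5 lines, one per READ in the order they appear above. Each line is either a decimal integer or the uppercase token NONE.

Answer: 11
9
NONE
20
20

Derivation:
v1: WRITE b=20  (b history now [(1, 20)])
v2: WRITE a=39  (a history now [(2, 39)])
v3: WRITE b=12  (b history now [(1, 20), (3, 12)])
v4: WRITE a=11  (a history now [(2, 39), (4, 11)])
v5: WRITE b=6  (b history now [(1, 20), (3, 12), (5, 6)])
v6: WRITE b=23  (b history now [(1, 20), (3, 12), (5, 6), (6, 23)])
v7: WRITE c=17  (c history now [(7, 17)])
READ a @v5: history=[(2, 39), (4, 11)] -> pick v4 -> 11
v8: WRITE b=26  (b history now [(1, 20), (3, 12), (5, 6), (6, 23), (8, 26)])
v9: WRITE c=36  (c history now [(7, 17), (9, 36)])
v10: WRITE c=1  (c history now [(7, 17), (9, 36), (10, 1)])
v11: WRITE c=20  (c history now [(7, 17), (9, 36), (10, 1), (11, 20)])
v12: WRITE c=6  (c history now [(7, 17), (9, 36), (10, 1), (11, 20), (12, 6)])
v13: WRITE c=28  (c history now [(7, 17), (9, 36), (10, 1), (11, 20), (12, 6), (13, 28)])
v14: WRITE b=25  (b history now [(1, 20), (3, 12), (5, 6), (6, 23), (8, 26), (14, 25)])
v15: WRITE a=36  (a history now [(2, 39), (4, 11), (15, 36)])
v16: WRITE a=27  (a history now [(2, 39), (4, 11), (15, 36), (16, 27)])
v17: WRITE b=24  (b history now [(1, 20), (3, 12), (5, 6), (6, 23), (8, 26), (14, 25), (17, 24)])
v18: WRITE c=14  (c history now [(7, 17), (9, 36), (10, 1), (11, 20), (12, 6), (13, 28), (18, 14)])
v19: WRITE c=9  (c history now [(7, 17), (9, 36), (10, 1), (11, 20), (12, 6), (13, 28), (18, 14), (19, 9)])
READ c @v19: history=[(7, 17), (9, 36), (10, 1), (11, 20), (12, 6), (13, 28), (18, 14), (19, 9)] -> pick v19 -> 9
READ c @v4: history=[(7, 17), (9, 36), (10, 1), (11, 20), (12, 6), (13, 28), (18, 14), (19, 9)] -> no version <= 4 -> NONE
v20: WRITE b=30  (b history now [(1, 20), (3, 12), (5, 6), (6, 23), (8, 26), (14, 25), (17, 24), (20, 30)])
READ b @v2: history=[(1, 20), (3, 12), (5, 6), (6, 23), (8, 26), (14, 25), (17, 24), (20, 30)] -> pick v1 -> 20
READ c @v11: history=[(7, 17), (9, 36), (10, 1), (11, 20), (12, 6), (13, 28), (18, 14), (19, 9)] -> pick v11 -> 20
v21: WRITE c=34  (c history now [(7, 17), (9, 36), (10, 1), (11, 20), (12, 6), (13, 28), (18, 14), (19, 9), (21, 34)])
v22: WRITE c=21  (c history now [(7, 17), (9, 36), (10, 1), (11, 20), (12, 6), (13, 28), (18, 14), (19, 9), (21, 34), (22, 21)])
v23: WRITE c=4  (c history now [(7, 17), (9, 36), (10, 1), (11, 20), (12, 6), (13, 28), (18, 14), (19, 9), (21, 34), (22, 21), (23, 4)])
v24: WRITE b=25  (b history now [(1, 20), (3, 12), (5, 6), (6, 23), (8, 26), (14, 25), (17, 24), (20, 30), (24, 25)])
v25: WRITE b=6  (b history now [(1, 20), (3, 12), (5, 6), (6, 23), (8, 26), (14, 25), (17, 24), (20, 30), (24, 25), (25, 6)])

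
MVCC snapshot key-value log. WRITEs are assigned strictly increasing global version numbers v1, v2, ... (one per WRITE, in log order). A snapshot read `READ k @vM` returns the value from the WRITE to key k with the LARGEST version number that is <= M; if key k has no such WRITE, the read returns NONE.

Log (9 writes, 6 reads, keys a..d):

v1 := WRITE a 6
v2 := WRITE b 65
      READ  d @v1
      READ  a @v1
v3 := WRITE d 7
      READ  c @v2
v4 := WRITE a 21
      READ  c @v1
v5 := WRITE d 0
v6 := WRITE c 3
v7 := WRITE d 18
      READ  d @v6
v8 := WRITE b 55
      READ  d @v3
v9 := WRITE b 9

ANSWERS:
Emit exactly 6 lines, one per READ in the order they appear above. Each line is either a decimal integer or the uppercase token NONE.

Answer: NONE
6
NONE
NONE
0
7

Derivation:
v1: WRITE a=6  (a history now [(1, 6)])
v2: WRITE b=65  (b history now [(2, 65)])
READ d @v1: history=[] -> no version <= 1 -> NONE
READ a @v1: history=[(1, 6)] -> pick v1 -> 6
v3: WRITE d=7  (d history now [(3, 7)])
READ c @v2: history=[] -> no version <= 2 -> NONE
v4: WRITE a=21  (a history now [(1, 6), (4, 21)])
READ c @v1: history=[] -> no version <= 1 -> NONE
v5: WRITE d=0  (d history now [(3, 7), (5, 0)])
v6: WRITE c=3  (c history now [(6, 3)])
v7: WRITE d=18  (d history now [(3, 7), (5, 0), (7, 18)])
READ d @v6: history=[(3, 7), (5, 0), (7, 18)] -> pick v5 -> 0
v8: WRITE b=55  (b history now [(2, 65), (8, 55)])
READ d @v3: history=[(3, 7), (5, 0), (7, 18)] -> pick v3 -> 7
v9: WRITE b=9  (b history now [(2, 65), (8, 55), (9, 9)])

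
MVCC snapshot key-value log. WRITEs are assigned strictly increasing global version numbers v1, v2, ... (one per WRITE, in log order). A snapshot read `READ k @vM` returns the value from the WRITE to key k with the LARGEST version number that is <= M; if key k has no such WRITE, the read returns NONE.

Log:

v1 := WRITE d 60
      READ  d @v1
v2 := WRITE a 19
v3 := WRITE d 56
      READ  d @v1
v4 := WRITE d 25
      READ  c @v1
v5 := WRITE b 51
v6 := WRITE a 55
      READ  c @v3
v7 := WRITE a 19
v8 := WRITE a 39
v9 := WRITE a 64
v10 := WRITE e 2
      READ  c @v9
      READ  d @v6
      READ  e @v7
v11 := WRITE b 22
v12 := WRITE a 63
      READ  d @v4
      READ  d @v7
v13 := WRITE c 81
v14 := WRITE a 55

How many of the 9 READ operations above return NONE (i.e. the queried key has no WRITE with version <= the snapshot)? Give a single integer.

Answer: 4

Derivation:
v1: WRITE d=60  (d history now [(1, 60)])
READ d @v1: history=[(1, 60)] -> pick v1 -> 60
v2: WRITE a=19  (a history now [(2, 19)])
v3: WRITE d=56  (d history now [(1, 60), (3, 56)])
READ d @v1: history=[(1, 60), (3, 56)] -> pick v1 -> 60
v4: WRITE d=25  (d history now [(1, 60), (3, 56), (4, 25)])
READ c @v1: history=[] -> no version <= 1 -> NONE
v5: WRITE b=51  (b history now [(5, 51)])
v6: WRITE a=55  (a history now [(2, 19), (6, 55)])
READ c @v3: history=[] -> no version <= 3 -> NONE
v7: WRITE a=19  (a history now [(2, 19), (6, 55), (7, 19)])
v8: WRITE a=39  (a history now [(2, 19), (6, 55), (7, 19), (8, 39)])
v9: WRITE a=64  (a history now [(2, 19), (6, 55), (7, 19), (8, 39), (9, 64)])
v10: WRITE e=2  (e history now [(10, 2)])
READ c @v9: history=[] -> no version <= 9 -> NONE
READ d @v6: history=[(1, 60), (3, 56), (4, 25)] -> pick v4 -> 25
READ e @v7: history=[(10, 2)] -> no version <= 7 -> NONE
v11: WRITE b=22  (b history now [(5, 51), (11, 22)])
v12: WRITE a=63  (a history now [(2, 19), (6, 55), (7, 19), (8, 39), (9, 64), (12, 63)])
READ d @v4: history=[(1, 60), (3, 56), (4, 25)] -> pick v4 -> 25
READ d @v7: history=[(1, 60), (3, 56), (4, 25)] -> pick v4 -> 25
v13: WRITE c=81  (c history now [(13, 81)])
v14: WRITE a=55  (a history now [(2, 19), (6, 55), (7, 19), (8, 39), (9, 64), (12, 63), (14, 55)])
Read results in order: ['60', '60', 'NONE', 'NONE', 'NONE', '25', 'NONE', '25', '25']
NONE count = 4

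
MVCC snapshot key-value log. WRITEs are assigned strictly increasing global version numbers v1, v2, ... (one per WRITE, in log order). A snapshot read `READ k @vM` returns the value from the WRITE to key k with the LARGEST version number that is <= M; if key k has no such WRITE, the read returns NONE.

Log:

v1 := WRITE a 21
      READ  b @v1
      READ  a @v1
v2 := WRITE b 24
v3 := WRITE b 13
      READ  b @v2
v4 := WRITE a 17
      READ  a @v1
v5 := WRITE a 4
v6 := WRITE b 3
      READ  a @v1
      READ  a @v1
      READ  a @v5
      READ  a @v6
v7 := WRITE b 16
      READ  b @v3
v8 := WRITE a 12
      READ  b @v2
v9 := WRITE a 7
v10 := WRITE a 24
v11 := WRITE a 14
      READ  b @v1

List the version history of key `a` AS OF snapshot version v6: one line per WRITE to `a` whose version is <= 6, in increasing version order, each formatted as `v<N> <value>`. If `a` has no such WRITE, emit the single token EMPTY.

Answer: v1 21
v4 17
v5 4

Derivation:
Scan writes for key=a with version <= 6:
  v1 WRITE a 21 -> keep
  v2 WRITE b 24 -> skip
  v3 WRITE b 13 -> skip
  v4 WRITE a 17 -> keep
  v5 WRITE a 4 -> keep
  v6 WRITE b 3 -> skip
  v7 WRITE b 16 -> skip
  v8 WRITE a 12 -> drop (> snap)
  v9 WRITE a 7 -> drop (> snap)
  v10 WRITE a 24 -> drop (> snap)
  v11 WRITE a 14 -> drop (> snap)
Collected: [(1, 21), (4, 17), (5, 4)]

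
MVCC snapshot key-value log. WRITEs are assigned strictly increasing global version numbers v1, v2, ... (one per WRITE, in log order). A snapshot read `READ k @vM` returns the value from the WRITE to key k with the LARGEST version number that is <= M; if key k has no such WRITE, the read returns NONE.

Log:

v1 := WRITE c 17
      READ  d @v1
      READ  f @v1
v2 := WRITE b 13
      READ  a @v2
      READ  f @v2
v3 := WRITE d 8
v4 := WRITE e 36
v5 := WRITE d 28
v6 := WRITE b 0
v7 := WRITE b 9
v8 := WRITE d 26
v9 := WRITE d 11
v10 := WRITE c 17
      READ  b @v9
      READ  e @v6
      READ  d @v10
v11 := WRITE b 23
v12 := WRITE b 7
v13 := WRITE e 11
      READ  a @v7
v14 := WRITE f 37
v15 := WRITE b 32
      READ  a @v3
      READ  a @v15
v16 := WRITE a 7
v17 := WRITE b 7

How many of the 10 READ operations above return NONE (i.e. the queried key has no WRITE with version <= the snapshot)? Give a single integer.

Answer: 7

Derivation:
v1: WRITE c=17  (c history now [(1, 17)])
READ d @v1: history=[] -> no version <= 1 -> NONE
READ f @v1: history=[] -> no version <= 1 -> NONE
v2: WRITE b=13  (b history now [(2, 13)])
READ a @v2: history=[] -> no version <= 2 -> NONE
READ f @v2: history=[] -> no version <= 2 -> NONE
v3: WRITE d=8  (d history now [(3, 8)])
v4: WRITE e=36  (e history now [(4, 36)])
v5: WRITE d=28  (d history now [(3, 8), (5, 28)])
v6: WRITE b=0  (b history now [(2, 13), (6, 0)])
v7: WRITE b=9  (b history now [(2, 13), (6, 0), (7, 9)])
v8: WRITE d=26  (d history now [(3, 8), (5, 28), (8, 26)])
v9: WRITE d=11  (d history now [(3, 8), (5, 28), (8, 26), (9, 11)])
v10: WRITE c=17  (c history now [(1, 17), (10, 17)])
READ b @v9: history=[(2, 13), (6, 0), (7, 9)] -> pick v7 -> 9
READ e @v6: history=[(4, 36)] -> pick v4 -> 36
READ d @v10: history=[(3, 8), (5, 28), (8, 26), (9, 11)] -> pick v9 -> 11
v11: WRITE b=23  (b history now [(2, 13), (6, 0), (7, 9), (11, 23)])
v12: WRITE b=7  (b history now [(2, 13), (6, 0), (7, 9), (11, 23), (12, 7)])
v13: WRITE e=11  (e history now [(4, 36), (13, 11)])
READ a @v7: history=[] -> no version <= 7 -> NONE
v14: WRITE f=37  (f history now [(14, 37)])
v15: WRITE b=32  (b history now [(2, 13), (6, 0), (7, 9), (11, 23), (12, 7), (15, 32)])
READ a @v3: history=[] -> no version <= 3 -> NONE
READ a @v15: history=[] -> no version <= 15 -> NONE
v16: WRITE a=7  (a history now [(16, 7)])
v17: WRITE b=7  (b history now [(2, 13), (6, 0), (7, 9), (11, 23), (12, 7), (15, 32), (17, 7)])
Read results in order: ['NONE', 'NONE', 'NONE', 'NONE', '9', '36', '11', 'NONE', 'NONE', 'NONE']
NONE count = 7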